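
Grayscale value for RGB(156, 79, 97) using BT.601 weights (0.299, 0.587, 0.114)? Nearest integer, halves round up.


Gray = 0.299×R + 0.587×G + 0.114×B
Gray = 0.299×156 + 0.587×79 + 0.114×97
Gray = 46.644 + 46.373 + 11.058
Gray = 104.075 → round half up → 104
Gray = 104


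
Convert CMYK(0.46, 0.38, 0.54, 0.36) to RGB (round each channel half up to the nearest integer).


R = 255 × (1-C) × (1-K) = 255 × 0.54 × 0.64 = 88.128 → 88
G = 255 × (1-M) × (1-K) = 255 × 0.62 × 0.64 = 101.184 → 101
B = 255 × (1-Y) × (1-K) = 255 × 0.46 × 0.64 = 75.072 → 75
= RGB(88, 101, 75)


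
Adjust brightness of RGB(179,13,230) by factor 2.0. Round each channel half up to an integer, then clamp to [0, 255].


Multiply each channel by 2.0, round half up, clamp to [0, 255]
R: 179×2.0 = 358 → clamp → 255
G: 13×2.0 = 26
B: 230×2.0 = 460 → clamp → 255
= RGB(255, 26, 255)


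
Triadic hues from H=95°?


Triadic: equally spaced at 120° intervals
H1 = 95°
H2 = (95 + 120) mod 360 = 215°
H3 = (95 + 240) mod 360 = 335°
Triadic = 95°, 215°, 335°


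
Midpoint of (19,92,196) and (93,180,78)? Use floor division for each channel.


Midpoint: each channel = ⌊(C₁+C₂)/2⌋
R: ⌊(19+93)/2⌋ = 56
G: ⌊(92+180)/2⌋ = 136
B: ⌊(196+78)/2⌋ = 137
= RGB(56, 136, 137)


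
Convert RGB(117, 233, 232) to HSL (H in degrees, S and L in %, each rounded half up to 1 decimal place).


Normalize: R'=117/255≈0.4588, G'=233/255≈0.9137, B'=232/255≈0.9098
Max=233/255, Min=117/255, Δ=Max-Min=116/255
L = (Max+Min)/2 = (233+117)/510 = 350/510 = 0.68627… → L = 68.6%
L > 0.5 → S = Δ/(2-Max-Min) = 116/(510-233-117) = 116/160 = 0.725 → S = 72.5%
(the 1/255 factors cancel in S and H, so raw channel differences can be used)
Max is G' → H = 60 × ((B-R)/Δ + 2) = 60 × ((232-117)/116 + 2)
  115/116 + 2 = 0.9913… + 2 = 2.9913…
  H = 60 × 2.9913… = 179.482…° → H = 179.5°
= HSL(179.5°, 72.5%, 68.6%)


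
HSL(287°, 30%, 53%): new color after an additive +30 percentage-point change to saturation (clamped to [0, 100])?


Original S = 30%
Adjustment = +30 percentage points
New S = 30 + (30) = 60
Clamp to [0, 100] → 60
= HSL(287°, 60%, 53%)


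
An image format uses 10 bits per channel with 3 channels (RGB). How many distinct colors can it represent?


Total bits = 10 bits/channel × 3 channels = 30 bits
Distinct colors = 2^30
= 1,073,741,824 colors


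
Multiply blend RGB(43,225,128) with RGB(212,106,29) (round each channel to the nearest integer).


Multiply: C = A×B/255, rounded to nearest integer
R: 43×212/255 = 9116/255 ≈ 35.749 → 36
G: 225×106/255 = 23850/255 ≈ 93.529 → 94
B: 128×29/255 = 3712/255 ≈ 14.557 → 15
= RGB(36, 94, 15)


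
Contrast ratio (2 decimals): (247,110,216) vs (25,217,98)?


Linearize each sRGB channel c=v/255: c/12.92 if c ≤ 0.04045 else ((c+0.055)/1.055)^2.4
L = 0.2126×R_lin + 0.7152×G_lin + 0.0722×B_lin
Color 1 (247,110,216):
  R=247: 247/255≈0.9686 > 0.04045 → ((0.9686+0.055)/1.055)^2.4 ≈ 0.93011
  G=110: 110/255≈0.4314 > 0.04045 → ((0.4314+0.055)/1.055)^2.4 ≈ 0.15593
  B=216: 216/255≈0.8471 > 0.04045 → ((0.8471+0.055)/1.055)^2.4 ≈ 0.68669
  L1 = 0.2126×0.93011 + 0.7152×0.15593 + 0.0722×0.68669 ≈ 0.35884
Color 2 (25,217,98):
  R=25: 25/255≈0.0980 > 0.04045 → ((0.0980+0.055)/1.055)^2.4 ≈ 0.00972
  G=217: 217/255≈0.8510 > 0.04045 → ((0.8510+0.055)/1.055)^2.4 ≈ 0.69387
  B=98: 98/255≈0.3843 > 0.04045 → ((0.3843+0.055)/1.055)^2.4 ≈ 0.12214
  L2 = 0.2126×0.00972 + 0.7152×0.69387 + 0.0722×0.12214 ≈ 0.50714
Lighter = 0.50714, Darker = 0.35884
Ratio = (L_lighter + 0.05) / (L_darker + 0.05)
Ratio = (0.50714 + 0.05) / (0.35884 + 0.05) = 0.55714 / 0.40884 ≈ 1.3627
Ratio ≈ 1.36:1


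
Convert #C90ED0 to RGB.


C9 → 201 (R)
0E → 14 (G)
D0 → 208 (B)
= RGB(201, 14, 208)


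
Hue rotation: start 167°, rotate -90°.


New hue = (H + rotation) mod 360
New hue = (167 -90) mod 360
= 77 mod 360
= 77°


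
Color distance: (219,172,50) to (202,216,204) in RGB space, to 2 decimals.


d = √[(R₁-R₂)² + (G₁-G₂)² + (B₁-B₂)²]
d = √[(219-202)² + (172-216)² + (50-204)²]
d = √[289 + 1936 + 23716]
d = √25941
d ≈ 161.06


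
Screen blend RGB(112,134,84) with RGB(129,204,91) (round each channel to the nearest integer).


Screen: C = 255 - (255-A)×(255-B)/255, rounded to nearest integer
R: 255 - (255-112)×(255-129)/255 = 255 - 18018/255 ≈ 255 - 70.659 = 184.341 → 184
G: 255 - (255-134)×(255-204)/255 = 255 - 6171/255 ≈ 255 - 24.200 = 230.800 → 231
B: 255 - (255-84)×(255-91)/255 = 255 - 28044/255 ≈ 255 - 109.976 = 145.024 → 145
= RGB(184, 231, 145)


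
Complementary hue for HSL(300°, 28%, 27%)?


Complement = opposite side of color wheel = hue + 180°
H' = (300 + 180) mod 360 = 120°
S and L unchanged.
= HSL(120°, 28%, 27%)


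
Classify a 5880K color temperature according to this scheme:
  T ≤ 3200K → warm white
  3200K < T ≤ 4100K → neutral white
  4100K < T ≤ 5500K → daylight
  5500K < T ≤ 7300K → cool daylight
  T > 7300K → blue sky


Temperature: 5880K
5500K < 5880K ≤ 7300K → cool daylight
Classification: cool daylight


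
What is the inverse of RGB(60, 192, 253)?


Invert: (255-R, 255-G, 255-B)
R: 255-60 = 195
G: 255-192 = 63
B: 255-253 = 2
= RGB(195, 63, 2)


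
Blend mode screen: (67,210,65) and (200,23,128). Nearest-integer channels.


Screen: C = 255 - (255-A)×(255-B)/255, rounded to nearest integer
R: 255 - (255-67)×(255-200)/255 = 255 - 10340/255 ≈ 255 - 40.549 = 214.451 → 214
G: 255 - (255-210)×(255-23)/255 = 255 - 10440/255 ≈ 255 - 40.941 = 214.059 → 214
B: 255 - (255-65)×(255-128)/255 = 255 - 24130/255 ≈ 255 - 94.627 = 160.373 → 160
= RGB(214, 214, 160)


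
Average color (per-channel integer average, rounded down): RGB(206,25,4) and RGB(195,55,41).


Midpoint: each channel = ⌊(C₁+C₂)/2⌋
R: ⌊(206+195)/2⌋ = 200
G: ⌊(25+55)/2⌋ = 40
B: ⌊(4+41)/2⌋ = 22
= RGB(200, 40, 22)


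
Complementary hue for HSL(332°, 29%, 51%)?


Complement = opposite side of color wheel = hue + 180°
H' = (332 + 180) mod 360 = 152°
S and L unchanged.
= HSL(152°, 29%, 51%)


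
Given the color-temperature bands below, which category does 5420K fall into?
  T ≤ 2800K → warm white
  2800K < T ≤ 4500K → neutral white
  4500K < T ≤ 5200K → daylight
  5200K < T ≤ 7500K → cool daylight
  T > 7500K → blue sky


Temperature: 5420K
5200K < 5420K ≤ 7500K → cool daylight
Classification: cool daylight


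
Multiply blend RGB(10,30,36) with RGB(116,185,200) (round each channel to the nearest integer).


Multiply: C = A×B/255, rounded to nearest integer
R: 10×116/255 = 1160/255 ≈ 4.549 → 5
G: 30×185/255 = 5550/255 ≈ 21.765 → 22
B: 36×200/255 = 7200/255 ≈ 28.235 → 28
= RGB(5, 22, 28)


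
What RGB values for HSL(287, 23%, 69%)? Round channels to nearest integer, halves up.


H=287°, S=0.23, L=0.69
C = (1-|2L-1|)×S = (1-|0.38|)×0.23 = 0.1426
H' = H/60 = 287/60 ≈ 4.7833; X = C×(1-|H' mod 2 - 1|) ≈ 0.1117
m = L - C/2 = 0.69 - 0.0713 = 0.6187
Sector ⌊H'⌋ = 4 → (R',G',B') = (≈0.1117, 0.0, 0.1426)
RGB = ((R'+m)×255, (G'+m)×255, (B'+m)×255) = (186.25285, 157.7685, 194.1315)
Round half up → RGB(186, 158, 194)


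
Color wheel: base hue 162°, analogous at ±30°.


Base hue: 162°
Left analog: (162 - 30) mod 360 = 132°
Right analog: (162 + 30) mod 360 = 192°
Analogous hues = 132° and 192°


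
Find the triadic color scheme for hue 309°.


Triadic: equally spaced at 120° intervals
H1 = 309°
H2 = (309 + 120) mod 360 = 69°
H3 = (309 + 240) mod 360 = 189°
Triadic = 309°, 69°, 189°


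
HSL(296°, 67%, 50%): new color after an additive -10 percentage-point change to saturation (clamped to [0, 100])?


Original S = 67%
Adjustment = -10 percentage points
New S = 67 + (-10) = 57
Clamp to [0, 100] → 57
= HSL(296°, 57%, 50%)


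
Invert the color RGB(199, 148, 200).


Invert: (255-R, 255-G, 255-B)
R: 255-199 = 56
G: 255-148 = 107
B: 255-200 = 55
= RGB(56, 107, 55)


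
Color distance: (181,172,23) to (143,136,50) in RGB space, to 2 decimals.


d = √[(R₁-R₂)² + (G₁-G₂)² + (B₁-B₂)²]
d = √[(181-143)² + (172-136)² + (23-50)²]
d = √[1444 + 1296 + 729]
d = √3469
d ≈ 58.90


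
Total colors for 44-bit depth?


Colors = 2^bits = 2^44
= 17,592,186,044,416 colors


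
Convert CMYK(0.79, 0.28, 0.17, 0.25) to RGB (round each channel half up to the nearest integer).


R = 255 × (1-C) × (1-K) = 255 × 0.21 × 0.75 = 40.1625 → 40
G = 255 × (1-M) × (1-K) = 255 × 0.72 × 0.75 = 137.7 → 138
B = 255 × (1-Y) × (1-K) = 255 × 0.83 × 0.75 = 158.7375 → 159
= RGB(40, 138, 159)


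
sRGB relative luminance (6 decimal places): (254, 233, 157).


Linearize each channel (sRGB transfer function): c = v/255; c_lin = c/12.92 if c ≤ 0.04045, else ((c+0.055)/1.055)^2.4
  R: 254/255 ≈ 0.996078 > 0.04045 → ((0.996078+0.055)/1.055)^2.4 ≈ 0.991102
  G: 233/255 ≈ 0.913725 > 0.04045 → ((0.913725+0.055)/1.055)^2.4 ≈ 0.814847
  B: 157/255 ≈ 0.615686 > 0.04045 → ((0.615686+0.055)/1.055)^2.4 ≈ 0.337164
R_lin = 0.991102, G_lin = 0.814847, B_lin = 0.337164
L = 0.2126×R + 0.7152×G + 0.0722×B
L = 0.2126×0.991102 + 0.7152×0.814847 + 0.0722×0.337164
L ≈ 0.817830


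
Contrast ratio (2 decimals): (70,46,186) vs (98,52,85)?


Linearize each sRGB channel c=v/255: c/12.92 if c ≤ 0.04045 else ((c+0.055)/1.055)^2.4
L = 0.2126×R_lin + 0.7152×G_lin + 0.0722×B_lin
Color 1 (70,46,186):
  R=70: 70/255≈0.2745 > 0.04045 → ((0.2745+0.055)/1.055)^2.4 ≈ 0.06125
  G=46: 46/255≈0.1804 > 0.04045 → ((0.1804+0.055)/1.055)^2.4 ≈ 0.02732
  B=186: 186/255≈0.7294 > 0.04045 → ((0.7294+0.055)/1.055)^2.4 ≈ 0.49102
  L1 = 0.2126×0.06125 + 0.7152×0.02732 + 0.0722×0.49102 ≈ 0.06801
Color 2 (98,52,85):
  R=98: 98/255≈0.3843 > 0.04045 → ((0.3843+0.055)/1.055)^2.4 ≈ 0.12214
  G=52: 52/255≈0.2039 > 0.04045 → ((0.2039+0.055)/1.055)^2.4 ≈ 0.03434
  B=85: 85/255≈0.3333 > 0.04045 → ((0.3333+0.055)/1.055)^2.4 ≈ 0.09084
  L2 = 0.2126×0.12214 + 0.7152×0.03434 + 0.0722×0.09084 ≈ 0.05709
Lighter = 0.06801, Darker = 0.05709
Ratio = (L_lighter + 0.05) / (L_darker + 0.05)
Ratio = (0.06801 + 0.05) / (0.05709 + 0.05) = 0.11801 / 0.10709 ≈ 1.1020
Ratio ≈ 1.10:1


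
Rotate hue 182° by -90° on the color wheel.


New hue = (H + rotation) mod 360
New hue = (182 -90) mod 360
= 92 mod 360
= 92°


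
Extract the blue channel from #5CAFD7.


Color: #5CAFD7
R = 5C = 92
G = AF = 175
B = D7 = 215
Blue = 215


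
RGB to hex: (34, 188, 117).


R = 34 → 22 (hex)
G = 188 → BC (hex)
B = 117 → 75 (hex)
Hex = #22BC75


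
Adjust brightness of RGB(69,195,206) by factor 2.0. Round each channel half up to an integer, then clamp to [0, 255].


Multiply each channel by 2.0, round half up, clamp to [0, 255]
R: 69×2.0 = 138
G: 195×2.0 = 390 → clamp → 255
B: 206×2.0 = 412 → clamp → 255
= RGB(138, 255, 255)


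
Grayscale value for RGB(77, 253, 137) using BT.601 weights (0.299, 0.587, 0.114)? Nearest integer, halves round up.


Gray = 0.299×R + 0.587×G + 0.114×B
Gray = 0.299×77 + 0.587×253 + 0.114×137
Gray = 23.023 + 148.511 + 15.618
Gray = 187.152 → round half up → 187
Gray = 187


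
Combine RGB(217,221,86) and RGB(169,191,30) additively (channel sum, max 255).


Additive: each channel = min(255, C₁+C₂)
R: 217+169 = 386 → 255
G: 221+191 = 412 → 255
B: 86+30 = 116 → 116
= RGB(255, 255, 116)


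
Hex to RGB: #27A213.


27 → 39 (R)
A2 → 162 (G)
13 → 19 (B)
= RGB(39, 162, 19)


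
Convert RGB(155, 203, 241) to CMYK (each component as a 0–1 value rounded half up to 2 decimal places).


R'=155/255≈0.6078, G'=203/255≈0.7961, B'=241/255≈0.9451
K = 1 - max(R',G',B') = 1 - 241/255 = 14/255 = 0.05490… → 0.05
(1-R'-K)/(1-K) simplifies to (max-R)/max with max = 241:
C = (241-155)/241 = 86/241 = 0.35684… → 0.36
M = (241-203)/241 = 38/241 = 0.15767… → 0.16
Y = (241-241)/241 = 0/241 = 0 → 0.00
= CMYK(0.36, 0.16, 0.00, 0.05)


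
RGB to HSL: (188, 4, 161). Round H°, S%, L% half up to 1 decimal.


Normalize: R'=188/255≈0.7373, G'=4/255≈0.0157, B'=161/255≈0.6314
Max=188/255, Min=4/255, Δ=Max-Min=184/255
L = (Max+Min)/2 = (188+4)/510 = 192/510 = 0.37647… → L = 37.6%
L ≤ 0.5 → S = Δ/(Max+Min) = 184/(188+4) = 184/192 = 0.95833… → S = 95.8%
(the 1/255 factors cancel in S and H, so raw channel differences can be used)
Max is R' → H = 60 × (((G-B)/Δ) mod 6) = 60 × (((4-161)/184) mod 6)
  (-157)/184 = -0.8532…; negative, so add 6 → 5.1467…
  H = 60 × 5.1467… = 308.804…° → H = 308.8°
= HSL(308.8°, 95.8%, 37.6%)


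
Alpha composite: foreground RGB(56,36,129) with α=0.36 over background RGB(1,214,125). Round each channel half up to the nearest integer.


C = α×F + (1-α)×B, with 1-α = 0.64
R: 0.36×56 + 0.64×1 = 20.16 + 0.64 = 20.80 → 21
G: 0.36×36 + 0.64×214 = 12.96 + 136.96 = 149.92 → 150
B: 0.36×129 + 0.64×125 = 46.44 + 80.00 = 126.44 → 126
= RGB(21, 150, 126)


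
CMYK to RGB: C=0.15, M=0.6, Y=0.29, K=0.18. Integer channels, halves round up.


R = 255 × (1-C) × (1-K) = 255 × 0.85 × 0.82 = 177.735 → 178
G = 255 × (1-M) × (1-K) = 255 × 0.40 × 0.82 = 83.64 → 84
B = 255 × (1-Y) × (1-K) = 255 × 0.71 × 0.82 = 148.461 → 148
= RGB(178, 84, 148)


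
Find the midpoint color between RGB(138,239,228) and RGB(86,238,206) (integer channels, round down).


Midpoint: each channel = ⌊(C₁+C₂)/2⌋
R: ⌊(138+86)/2⌋ = 112
G: ⌊(239+238)/2⌋ = 238
B: ⌊(228+206)/2⌋ = 217
= RGB(112, 238, 217)


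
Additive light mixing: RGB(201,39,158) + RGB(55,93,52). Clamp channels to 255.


Additive: each channel = min(255, C₁+C₂)
R: 201+55 = 256 → 255
G: 39+93 = 132 → 132
B: 158+52 = 210 → 210
= RGB(255, 132, 210)


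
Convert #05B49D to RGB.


05 → 5 (R)
B4 → 180 (G)
9D → 157 (B)
= RGB(5, 180, 157)


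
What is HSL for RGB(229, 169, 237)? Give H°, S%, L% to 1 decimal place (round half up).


Normalize: R'=229/255≈0.8980, G'=169/255≈0.6627, B'=237/255≈0.9294
Max=237/255, Min=169/255, Δ=Max-Min=68/255
L = (Max+Min)/2 = (237+169)/510 = 406/510 = 0.79607… → L = 79.6%
L > 0.5 → S = Δ/(2-Max-Min) = 68/(510-237-169) = 68/104 = 0.65384… → S = 65.4%
(the 1/255 factors cancel in S and H, so raw channel differences can be used)
Max is B' → H = 60 × ((R-G)/Δ + 4) = 60 × ((229-169)/68 + 4)
  60/68 + 4 = 0.8823… + 4 = 4.8823…
  H = 60 × 4.8823… = 292.941…° → H = 292.9°
= HSL(292.9°, 65.4%, 79.6%)


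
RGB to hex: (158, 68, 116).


R = 158 → 9E (hex)
G = 68 → 44 (hex)
B = 116 → 74 (hex)
Hex = #9E4474


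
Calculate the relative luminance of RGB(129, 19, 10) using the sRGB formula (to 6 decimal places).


Linearize each channel (sRGB transfer function): c = v/255; c_lin = c/12.92 if c ≤ 0.04045, else ((c+0.055)/1.055)^2.4
  R: 129/255 ≈ 0.505882 > 0.04045 → ((0.505882+0.055)/1.055)^2.4 ≈ 0.219526
  G: 19/255 ≈ 0.074510 > 0.04045 → ((0.074510+0.055)/1.055)^2.4 ≈ 0.006512
  B: 10/255 ≈ 0.039216 ≤ 0.04045 → 0.039216/12.92 ≈ 0.003035
R_lin = 0.219526, G_lin = 0.006512, B_lin = 0.003035
L = 0.2126×R + 0.7152×G + 0.0722×B
L = 0.2126×0.219526 + 0.7152×0.006512 + 0.0722×0.003035
L ≈ 0.051548


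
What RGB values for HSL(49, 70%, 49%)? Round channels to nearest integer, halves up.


H=49°, S=0.70, L=0.49
C = (1-|2L-1|)×S = (1-|-0.02|)×0.70 = 0.686
H' = H/60 = 49/60 ≈ 0.8167; X = C×(1-|H' mod 2 - 1|) ≈ 0.5602
m = L - C/2 = 0.49 - 0.343 = 0.147
Sector ⌊H'⌋ = 0 → (R',G',B') = (0.686, ≈0.5602, 0.0)
RGB = ((R'+m)×255, (G'+m)×255, (B'+m)×255) = (212.415, 180.3445, 37.485)
Round half up → RGB(212, 180, 37)


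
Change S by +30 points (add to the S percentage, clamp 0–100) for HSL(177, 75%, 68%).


Original S = 75%
Adjustment = +30 percentage points
New S = 75 + (30) = 105
Clamp to [0, 100] → 100
= HSL(177°, 100%, 68%)


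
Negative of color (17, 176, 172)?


Invert: (255-R, 255-G, 255-B)
R: 255-17 = 238
G: 255-176 = 79
B: 255-172 = 83
= RGB(238, 79, 83)


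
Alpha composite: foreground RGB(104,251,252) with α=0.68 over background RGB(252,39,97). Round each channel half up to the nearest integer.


C = α×F + (1-α)×B, with 1-α = 0.32
R: 0.68×104 + 0.32×252 = 70.72 + 80.64 = 151.36 → 151
G: 0.68×251 + 0.32×39 = 170.68 + 12.48 = 183.16 → 183
B: 0.68×252 + 0.32×97 = 171.36 + 31.04 = 202.40 → 202
= RGB(151, 183, 202)


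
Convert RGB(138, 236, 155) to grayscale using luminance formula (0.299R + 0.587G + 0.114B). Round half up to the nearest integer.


Gray = 0.299×R + 0.587×G + 0.114×B
Gray = 0.299×138 + 0.587×236 + 0.114×155
Gray = 41.262 + 138.532 + 17.670
Gray = 197.464 → round half up → 197
Gray = 197


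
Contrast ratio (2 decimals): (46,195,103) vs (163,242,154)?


Linearize each sRGB channel c=v/255: c/12.92 if c ≤ 0.04045 else ((c+0.055)/1.055)^2.4
L = 0.2126×R_lin + 0.7152×G_lin + 0.0722×B_lin
Color 1 (46,195,103):
  R=46: 46/255≈0.1804 > 0.04045 → ((0.1804+0.055)/1.055)^2.4 ≈ 0.02732
  G=195: 195/255≈0.7647 > 0.04045 → ((0.7647+0.055)/1.055)^2.4 ≈ 0.54572
  B=103: 103/255≈0.4039 > 0.04045 → ((0.4039+0.055)/1.055)^2.4 ≈ 0.13563
  L1 = 0.2126×0.02732 + 0.7152×0.54572 + 0.0722×0.13563 ≈ 0.40590
Color 2 (163,242,154):
  R=163: 163/255≈0.6392 > 0.04045 → ((0.6392+0.055)/1.055)^2.4 ≈ 0.36625
  G=242: 242/255≈0.9490 > 0.04045 → ((0.9490+0.055)/1.055)^2.4 ≈ 0.88792
  B=154: 154/255≈0.6039 > 0.04045 → ((0.6039+0.055)/1.055)^2.4 ≈ 0.32314
  L2 = 0.2126×0.36625 + 0.7152×0.88792 + 0.0722×0.32314 ≈ 0.73624
Lighter = 0.73624, Darker = 0.40590
Ratio = (L_lighter + 0.05) / (L_darker + 0.05)
Ratio = (0.73624 + 0.05) / (0.40590 + 0.05) = 0.78624 / 0.45590 ≈ 1.7246
Ratio ≈ 1.72:1


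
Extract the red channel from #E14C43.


Color: #E14C43
R = E1 = 225
G = 4C = 76
B = 43 = 67
Red = 225


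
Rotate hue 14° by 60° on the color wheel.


New hue = (H + rotation) mod 360
New hue = (14 + 60) mod 360
= 74 mod 360
= 74°


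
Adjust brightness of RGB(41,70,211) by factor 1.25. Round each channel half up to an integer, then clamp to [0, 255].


Multiply each channel by 1.25, round half up, clamp to [0, 255]
R: 41×1.25 = 51.25 → round → 51
G: 70×1.25 = 87.5 → round → 88
B: 211×1.25 = 263.75 → round → 264 → clamp → 255
= RGB(51, 88, 255)


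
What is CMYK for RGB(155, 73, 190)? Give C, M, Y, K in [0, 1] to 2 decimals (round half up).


R'=155/255≈0.6078, G'=73/255≈0.2863, B'=190/255≈0.7451
K = 1 - max(R',G',B') = 1 - 190/255 = 65/255 = 0.25490… → 0.25
(1-R'-K)/(1-K) simplifies to (max-R)/max with max = 190:
C = (190-155)/190 = 35/190 = 0.18421… → 0.18
M = (190-73)/190 = 117/190 = 0.61578… → 0.62
Y = (190-190)/190 = 0/190 = 0 → 0.00
= CMYK(0.18, 0.62, 0.00, 0.25)


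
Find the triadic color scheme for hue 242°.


Triadic: equally spaced at 120° intervals
H1 = 242°
H2 = (242 + 120) mod 360 = 2°
H3 = (242 + 240) mod 360 = 122°
Triadic = 242°, 2°, 122°


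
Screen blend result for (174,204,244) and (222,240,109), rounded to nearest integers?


Screen: C = 255 - (255-A)×(255-B)/255, rounded to nearest integer
R: 255 - (255-174)×(255-222)/255 = 255 - 2673/255 ≈ 255 - 10.482 = 244.518 → 245
G: 255 - (255-204)×(255-240)/255 = 255 - 765/255 ≈ 255 - 3.000 = 252.000 → 252
B: 255 - (255-244)×(255-109)/255 = 255 - 1606/255 ≈ 255 - 6.298 = 248.702 → 249
= RGB(245, 252, 249)


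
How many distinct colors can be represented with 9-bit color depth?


Colors = 2^bits = 2^9
= 512 colors


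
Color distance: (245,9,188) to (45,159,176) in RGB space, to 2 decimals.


d = √[(R₁-R₂)² + (G₁-G₂)² + (B₁-B₂)²]
d = √[(245-45)² + (9-159)² + (188-176)²]
d = √[40000 + 22500 + 144]
d = √62644
d ≈ 250.29


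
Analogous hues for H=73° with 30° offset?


Base hue: 73°
Left analog: (73 - 30) mod 360 = 43°
Right analog: (73 + 30) mod 360 = 103°
Analogous hues = 43° and 103°


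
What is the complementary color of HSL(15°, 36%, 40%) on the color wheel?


Complement = opposite side of color wheel = hue + 180°
H' = (15 + 180) mod 360 = 195°
S and L unchanged.
= HSL(195°, 36%, 40%)


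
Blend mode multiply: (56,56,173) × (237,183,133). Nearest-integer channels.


Multiply: C = A×B/255, rounded to nearest integer
R: 56×237/255 = 13272/255 ≈ 52.047 → 52
G: 56×183/255 = 10248/255 ≈ 40.188 → 40
B: 173×133/255 = 23009/255 ≈ 90.231 → 90
= RGB(52, 40, 90)


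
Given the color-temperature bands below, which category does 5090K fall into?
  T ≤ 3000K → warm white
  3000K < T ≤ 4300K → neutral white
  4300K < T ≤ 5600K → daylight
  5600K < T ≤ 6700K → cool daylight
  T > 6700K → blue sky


Temperature: 5090K
4300K < 5090K ≤ 5600K → daylight
Classification: daylight


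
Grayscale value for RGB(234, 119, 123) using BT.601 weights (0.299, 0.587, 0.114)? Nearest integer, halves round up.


Gray = 0.299×R + 0.587×G + 0.114×B
Gray = 0.299×234 + 0.587×119 + 0.114×123
Gray = 69.966 + 69.853 + 14.022
Gray = 153.841 → round half up → 154
Gray = 154


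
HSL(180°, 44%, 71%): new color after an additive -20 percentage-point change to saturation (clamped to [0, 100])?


Original S = 44%
Adjustment = -20 percentage points
New S = 44 + (-20) = 24
Clamp to [0, 100] → 24
= HSL(180°, 24%, 71%)


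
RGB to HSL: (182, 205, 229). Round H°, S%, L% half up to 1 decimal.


Normalize: R'=182/255≈0.7137, G'=205/255≈0.8039, B'=229/255≈0.8980
Max=229/255, Min=182/255, Δ=Max-Min=47/255
L = (Max+Min)/2 = (229+182)/510 = 411/510 = 0.80588… → L = 80.6%
L > 0.5 → S = Δ/(2-Max-Min) = 47/(510-229-182) = 47/99 = 0.47474… → S = 47.5%
(the 1/255 factors cancel in S and H, so raw channel differences can be used)
Max is B' → H = 60 × ((R-G)/Δ + 4) = 60 × ((182-205)/47 + 4)
  -23/47 + 4 = -0.4893… + 4 = 3.5106…
  H = 60 × 3.5106… = 210.638…° → H = 210.6°
= HSL(210.6°, 47.5%, 80.6%)


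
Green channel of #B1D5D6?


Color: #B1D5D6
R = B1 = 177
G = D5 = 213
B = D6 = 214
Green = 213


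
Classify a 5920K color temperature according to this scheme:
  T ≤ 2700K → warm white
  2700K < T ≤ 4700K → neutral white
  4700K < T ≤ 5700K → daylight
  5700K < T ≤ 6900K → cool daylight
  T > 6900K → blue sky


Temperature: 5920K
5700K < 5920K ≤ 6900K → cool daylight
Classification: cool daylight


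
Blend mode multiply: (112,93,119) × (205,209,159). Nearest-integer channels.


Multiply: C = A×B/255, rounded to nearest integer
R: 112×205/255 = 22960/255 ≈ 90.039 → 90
G: 93×209/255 = 19437/255 ≈ 76.224 → 76
B: 119×159/255 = 18921/255 ≈ 74.200 → 74
= RGB(90, 76, 74)


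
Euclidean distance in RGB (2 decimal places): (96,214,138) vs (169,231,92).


d = √[(R₁-R₂)² + (G₁-G₂)² + (B₁-B₂)²]
d = √[(96-169)² + (214-231)² + (138-92)²]
d = √[5329 + 289 + 2116]
d = √7734
d ≈ 87.94


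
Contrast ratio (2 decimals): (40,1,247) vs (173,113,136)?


Linearize each sRGB channel c=v/255: c/12.92 if c ≤ 0.04045 else ((c+0.055)/1.055)^2.4
L = 0.2126×R_lin + 0.7152×G_lin + 0.0722×B_lin
Color 1 (40,1,247):
  R=40: 40/255≈0.1569 > 0.04045 → ((0.1569+0.055)/1.055)^2.4 ≈ 0.02122
  G=1: 1/255≈0.0039 ≤ 0.04045 → 0.0039/12.92 ≈ 0.00030
  B=247: 247/255≈0.9686 > 0.04045 → ((0.9686+0.055)/1.055)^2.4 ≈ 0.93011
  L1 = 0.2126×0.02122 + 0.7152×0.00030 + 0.0722×0.93011 ≈ 0.07188
Color 2 (173,113,136):
  R=173: 173/255≈0.6784 > 0.04045 → ((0.6784+0.055)/1.055)^2.4 ≈ 0.41789
  G=113: 113/255≈0.4431 > 0.04045 → ((0.4431+0.055)/1.055)^2.4 ≈ 0.16513
  B=136: 136/255≈0.5333 > 0.04045 → ((0.5333+0.055)/1.055)^2.4 ≈ 0.24620
  L2 = 0.2126×0.41789 + 0.7152×0.16513 + 0.0722×0.24620 ≈ 0.22472
Lighter = 0.22472, Darker = 0.07188
Ratio = (L_lighter + 0.05) / (L_darker + 0.05)
Ratio = (0.22472 + 0.05) / (0.07188 + 0.05) = 0.27472 / 0.12188 ≈ 2.2540
Ratio ≈ 2.25:1


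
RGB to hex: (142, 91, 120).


R = 142 → 8E (hex)
G = 91 → 5B (hex)
B = 120 → 78 (hex)
Hex = #8E5B78


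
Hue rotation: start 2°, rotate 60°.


New hue = (H + rotation) mod 360
New hue = (2 + 60) mod 360
= 62 mod 360
= 62°


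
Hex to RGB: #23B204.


23 → 35 (R)
B2 → 178 (G)
04 → 4 (B)
= RGB(35, 178, 4)


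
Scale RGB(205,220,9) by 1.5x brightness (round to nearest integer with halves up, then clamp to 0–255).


Multiply each channel by 1.5, round half up, clamp to [0, 255]
R: 205×1.5 = 307.5 → round → 308 → clamp → 255
G: 220×1.5 = 330 → clamp → 255
B: 9×1.5 = 13.5 → round → 14
= RGB(255, 255, 14)


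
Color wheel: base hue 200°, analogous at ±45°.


Base hue: 200°
Left analog: (200 - 45) mod 360 = 155°
Right analog: (200 + 45) mod 360 = 245°
Analogous hues = 155° and 245°


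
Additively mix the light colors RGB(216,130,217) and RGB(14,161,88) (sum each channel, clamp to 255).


Additive: each channel = min(255, C₁+C₂)
R: 216+14 = 230 → 230
G: 130+161 = 291 → 255
B: 217+88 = 305 → 255
= RGB(230, 255, 255)


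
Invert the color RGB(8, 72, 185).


Invert: (255-R, 255-G, 255-B)
R: 255-8 = 247
G: 255-72 = 183
B: 255-185 = 70
= RGB(247, 183, 70)


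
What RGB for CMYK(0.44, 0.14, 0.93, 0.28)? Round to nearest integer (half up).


R = 255 × (1-C) × (1-K) = 255 × 0.56 × 0.72 = 102.816 → 103
G = 255 × (1-M) × (1-K) = 255 × 0.86 × 0.72 = 157.896 → 158
B = 255 × (1-Y) × (1-K) = 255 × 0.07 × 0.72 = 12.852 → 13
= RGB(103, 158, 13)


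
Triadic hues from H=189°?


Triadic: equally spaced at 120° intervals
H1 = 189°
H2 = (189 + 120) mod 360 = 309°
H3 = (189 + 240) mod 360 = 69°
Triadic = 189°, 309°, 69°


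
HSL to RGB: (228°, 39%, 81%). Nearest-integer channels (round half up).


H=228°, S=0.39, L=0.81
C = (1-|2L-1|)×S = (1-|0.62|)×0.39 = 0.1482
H' = H/60 = 228/60 ≈ 3.8000; X = C×(1-|H' mod 2 - 1|) = 0.02964
m = L - C/2 = 0.81 - 0.0741 = 0.7359
Sector ⌊H'⌋ = 3 → (R',G',B') = (0.0, 0.02964, 0.1482)
RGB = ((R'+m)×255, (G'+m)×255, (B'+m)×255) = (187.6545, 195.2127, 225.4455)
Round half up → RGB(188, 195, 225)


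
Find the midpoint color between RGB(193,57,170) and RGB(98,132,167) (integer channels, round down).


Midpoint: each channel = ⌊(C₁+C₂)/2⌋
R: ⌊(193+98)/2⌋ = 145
G: ⌊(57+132)/2⌋ = 94
B: ⌊(170+167)/2⌋ = 168
= RGB(145, 94, 168)


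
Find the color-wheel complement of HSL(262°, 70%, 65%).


Complement = opposite side of color wheel = hue + 180°
H' = (262 + 180) mod 360 = 82°
S and L unchanged.
= HSL(82°, 70%, 65%)


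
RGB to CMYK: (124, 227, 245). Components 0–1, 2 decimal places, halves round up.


R'=124/255≈0.4863, G'=227/255≈0.8902, B'=245/255≈0.9608
K = 1 - max(R',G',B') = 1 - 245/255 = 10/255 = 0.03921… → 0.04
(1-R'-K)/(1-K) simplifies to (max-R)/max with max = 245:
C = (245-124)/245 = 121/245 = 0.49387… → 0.49
M = (245-227)/245 = 18/245 = 0.07346… → 0.07
Y = (245-245)/245 = 0/245 = 0 → 0.00
= CMYK(0.49, 0.07, 0.00, 0.04)


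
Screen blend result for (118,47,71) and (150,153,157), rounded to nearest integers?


Screen: C = 255 - (255-A)×(255-B)/255, rounded to nearest integer
R: 255 - (255-118)×(255-150)/255 = 255 - 14385/255 ≈ 255 - 56.412 = 198.588 → 199
G: 255 - (255-47)×(255-153)/255 = 255 - 21216/255 ≈ 255 - 83.200 = 171.800 → 172
B: 255 - (255-71)×(255-157)/255 = 255 - 18032/255 ≈ 255 - 70.714 = 184.286 → 184
= RGB(199, 172, 184)


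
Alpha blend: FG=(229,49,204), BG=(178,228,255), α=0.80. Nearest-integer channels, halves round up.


C = α×F + (1-α)×B, with 1-α = 0.20
R: 0.80×229 + 0.20×178 = 183.20 + 35.60 = 218.80 → 219
G: 0.80×49 + 0.20×228 = 39.20 + 45.60 = 84.80 → 85
B: 0.80×204 + 0.20×255 = 163.20 + 51.00 = 214.20 → 214
= RGB(219, 85, 214)


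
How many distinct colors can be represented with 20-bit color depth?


Colors = 2^bits = 2^20
= 1,048,576 colors


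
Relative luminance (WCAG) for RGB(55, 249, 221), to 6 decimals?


Linearize each channel (sRGB transfer function): c = v/255; c_lin = c/12.92 if c ≤ 0.04045, else ((c+0.055)/1.055)^2.4
  R: 55/255 ≈ 0.215686 > 0.04045 → ((0.215686+0.055)/1.055)^2.4 ≈ 0.038204
  G: 249/255 ≈ 0.976471 > 0.04045 → ((0.976471+0.055)/1.055)^2.4 ≈ 0.947307
  B: 221/255 ≈ 0.866667 > 0.04045 → ((0.866667+0.055)/1.055)^2.4 ≈ 0.723055
R_lin = 0.038204, G_lin = 0.947307, B_lin = 0.723055
L = 0.2126×R + 0.7152×G + 0.0722×B
L = 0.2126×0.038204 + 0.7152×0.947307 + 0.0722×0.723055
L ≈ 0.737840


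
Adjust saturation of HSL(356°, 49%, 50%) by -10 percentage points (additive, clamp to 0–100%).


Original S = 49%
Adjustment = -10 percentage points
New S = 49 + (-10) = 39
Clamp to [0, 100] → 39
= HSL(356°, 39%, 50%)


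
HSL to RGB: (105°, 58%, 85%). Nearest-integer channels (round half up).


H=105°, S=0.58, L=0.85
C = (1-|2L-1|)×S = (1-|0.70|)×0.58 = 0.174
H' = H/60 = 105/60 ≈ 1.7500; X = C×(1-|H' mod 2 - 1|) = 0.0435
m = L - C/2 = 0.85 - 0.087 = 0.763
Sector ⌊H'⌋ = 1 → (R',G',B') = (0.0435, 0.174, 0.0)
RGB = ((R'+m)×255, (G'+m)×255, (B'+m)×255) = (205.6575, 238.935, 194.565)
Round half up → RGB(206, 239, 195)


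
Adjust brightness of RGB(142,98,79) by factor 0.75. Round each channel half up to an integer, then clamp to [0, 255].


Multiply each channel by 0.75, round half up, clamp to [0, 255]
R: 142×0.75 = 106.5 → round → 107
G: 98×0.75 = 73.5 → round → 74
B: 79×0.75 = 59.25 → round → 59
= RGB(107, 74, 59)


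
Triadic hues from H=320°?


Triadic: equally spaced at 120° intervals
H1 = 320°
H2 = (320 + 120) mod 360 = 80°
H3 = (320 + 240) mod 360 = 200°
Triadic = 320°, 80°, 200°


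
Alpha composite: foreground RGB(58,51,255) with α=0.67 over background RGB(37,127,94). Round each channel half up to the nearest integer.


C = α×F + (1-α)×B, with 1-α = 0.33
R: 0.67×58 + 0.33×37 = 38.86 + 12.21 = 51.07 → 51
G: 0.67×51 + 0.33×127 = 34.17 + 41.91 = 76.08 → 76
B: 0.67×255 + 0.33×94 = 170.85 + 31.02 = 201.87 → 202
= RGB(51, 76, 202)


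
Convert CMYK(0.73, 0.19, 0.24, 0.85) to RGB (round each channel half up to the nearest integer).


R = 255 × (1-C) × (1-K) = 255 × 0.27 × 0.15 = 10.3275 → 10
G = 255 × (1-M) × (1-K) = 255 × 0.81 × 0.15 = 30.9825 → 31
B = 255 × (1-Y) × (1-K) = 255 × 0.76 × 0.15 = 29.07 → 29
= RGB(10, 31, 29)


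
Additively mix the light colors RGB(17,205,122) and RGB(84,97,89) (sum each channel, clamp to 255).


Additive: each channel = min(255, C₁+C₂)
R: 17+84 = 101 → 101
G: 205+97 = 302 → 255
B: 122+89 = 211 → 211
= RGB(101, 255, 211)


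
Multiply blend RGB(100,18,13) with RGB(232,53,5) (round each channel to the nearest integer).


Multiply: C = A×B/255, rounded to nearest integer
R: 100×232/255 = 23200/255 ≈ 90.980 → 91
G: 18×53/255 = 954/255 ≈ 3.741 → 4
B: 13×5/255 = 65/255 ≈ 0.255 → 0
= RGB(91, 4, 0)


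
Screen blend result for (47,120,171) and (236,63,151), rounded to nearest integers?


Screen: C = 255 - (255-A)×(255-B)/255, rounded to nearest integer
R: 255 - (255-47)×(255-236)/255 = 255 - 3952/255 ≈ 255 - 15.498 = 239.502 → 240
G: 255 - (255-120)×(255-63)/255 = 255 - 25920/255 ≈ 255 - 101.647 = 153.353 → 153
B: 255 - (255-171)×(255-151)/255 = 255 - 8736/255 ≈ 255 - 34.259 = 220.741 → 221
= RGB(240, 153, 221)


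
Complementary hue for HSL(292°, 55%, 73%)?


Complement = opposite side of color wheel = hue + 180°
H' = (292 + 180) mod 360 = 112°
S and L unchanged.
= HSL(112°, 55%, 73%)


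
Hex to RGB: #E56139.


E5 → 229 (R)
61 → 97 (G)
39 → 57 (B)
= RGB(229, 97, 57)


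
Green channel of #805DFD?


Color: #805DFD
R = 80 = 128
G = 5D = 93
B = FD = 253
Green = 93


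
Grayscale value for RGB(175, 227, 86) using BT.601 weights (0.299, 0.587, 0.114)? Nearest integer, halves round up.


Gray = 0.299×R + 0.587×G + 0.114×B
Gray = 0.299×175 + 0.587×227 + 0.114×86
Gray = 52.325 + 133.249 + 9.804
Gray = 195.378 → round half up → 195
Gray = 195


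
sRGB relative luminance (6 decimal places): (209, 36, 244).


Linearize each channel (sRGB transfer function): c = v/255; c_lin = c/12.92 if c ≤ 0.04045, else ((c+0.055)/1.055)^2.4
  R: 209/255 ≈ 0.819608 > 0.04045 → ((0.819608+0.055)/1.055)^2.4 ≈ 0.637597
  G: 36/255 ≈ 0.141176 > 0.04045 → ((0.141176+0.055)/1.055)^2.4 ≈ 0.017642
  B: 244/255 ≈ 0.956863 > 0.04045 → ((0.956863+0.055)/1.055)^2.4 ≈ 0.904661
R_lin = 0.637597, G_lin = 0.017642, B_lin = 0.904661
L = 0.2126×R + 0.7152×G + 0.0722×B
L = 0.2126×0.637597 + 0.7152×0.017642 + 0.0722×0.904661
L ≈ 0.213487


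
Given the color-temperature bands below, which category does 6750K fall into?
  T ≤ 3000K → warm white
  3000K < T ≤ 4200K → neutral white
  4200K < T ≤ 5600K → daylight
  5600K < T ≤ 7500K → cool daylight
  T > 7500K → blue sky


Temperature: 6750K
5600K < 6750K ≤ 7500K → cool daylight
Classification: cool daylight


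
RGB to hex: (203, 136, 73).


R = 203 → CB (hex)
G = 136 → 88 (hex)
B = 73 → 49 (hex)
Hex = #CB8849


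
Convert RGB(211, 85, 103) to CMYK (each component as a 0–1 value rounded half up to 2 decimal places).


R'=211/255≈0.8275, G'=85/255≈0.3333, B'=103/255≈0.4039
K = 1 - max(R',G',B') = 1 - 211/255 = 44/255 = 0.17254… → 0.17
(1-R'-K)/(1-K) simplifies to (max-R)/max with max = 211:
C = (211-211)/211 = 0/211 = 0 → 0.00
M = (211-85)/211 = 126/211 = 0.59715… → 0.60
Y = (211-103)/211 = 108/211 = 0.51184… → 0.51
= CMYK(0.00, 0.60, 0.51, 0.17)


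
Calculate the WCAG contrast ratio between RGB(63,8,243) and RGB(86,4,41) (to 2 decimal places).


Linearize each sRGB channel c=v/255: c/12.92 if c ≤ 0.04045 else ((c+0.055)/1.055)^2.4
L = 0.2126×R_lin + 0.7152×G_lin + 0.0722×B_lin
Color 1 (63,8,243):
  R=63: 63/255≈0.2471 > 0.04045 → ((0.2471+0.055)/1.055)^2.4 ≈ 0.04971
  G=8: 8/255≈0.0314 ≤ 0.04045 → 0.0314/12.92 ≈ 0.00243
  B=243: 243/255≈0.9529 > 0.04045 → ((0.9529+0.055)/1.055)^2.4 ≈ 0.89627
  L1 = 0.2126×0.04971 + 0.7152×0.00243 + 0.0722×0.89627 ≈ 0.07701
Color 2 (86,4,41):
  R=86: 86/255≈0.3373 > 0.04045 → ((0.3373+0.055)/1.055)^2.4 ≈ 0.09306
  G=4: 4/255≈0.0157 ≤ 0.04045 → 0.0157/12.92 ≈ 0.00121
  B=41: 41/255≈0.1608 > 0.04045 → ((0.1608+0.055)/1.055)^2.4 ≈ 0.02217
  L2 = 0.2126×0.09306 + 0.7152×0.00121 + 0.0722×0.02217 ≈ 0.02225
Lighter = 0.07701, Darker = 0.02225
Ratio = (L_lighter + 0.05) / (L_darker + 0.05)
Ratio = (0.07701 + 0.05) / (0.02225 + 0.05) = 0.12701 / 0.07225 ≈ 1.7579
Ratio ≈ 1.76:1


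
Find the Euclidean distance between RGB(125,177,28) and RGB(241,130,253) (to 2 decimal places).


d = √[(R₁-R₂)² + (G₁-G₂)² + (B₁-B₂)²]
d = √[(125-241)² + (177-130)² + (28-253)²]
d = √[13456 + 2209 + 50625]
d = √66290
d ≈ 257.47


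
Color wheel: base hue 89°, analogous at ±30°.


Base hue: 89°
Left analog: (89 - 30) mod 360 = 59°
Right analog: (89 + 30) mod 360 = 119°
Analogous hues = 59° and 119°


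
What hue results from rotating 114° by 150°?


New hue = (H + rotation) mod 360
New hue = (114 + 150) mod 360
= 264 mod 360
= 264°


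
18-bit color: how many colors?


Colors = 2^bits = 2^18
= 262,144 colors


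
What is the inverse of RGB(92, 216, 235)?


Invert: (255-R, 255-G, 255-B)
R: 255-92 = 163
G: 255-216 = 39
B: 255-235 = 20
= RGB(163, 39, 20)


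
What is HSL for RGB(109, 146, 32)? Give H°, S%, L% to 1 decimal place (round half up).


Normalize: R'=109/255≈0.4275, G'=146/255≈0.5725, B'=32/255≈0.1255
Max=146/255, Min=32/255, Δ=Max-Min=114/255
L = (Max+Min)/2 = (146+32)/510 = 178/510 = 0.34901… → L = 34.9%
L ≤ 0.5 → S = Δ/(Max+Min) = 114/(146+32) = 114/178 = 0.64044… → S = 64.0%
(the 1/255 factors cancel in S and H, so raw channel differences can be used)
Max is G' → H = 60 × ((B-R)/Δ + 2) = 60 × ((32-109)/114 + 2)
  -77/114 + 2 = -0.6754… + 2 = 1.3245…
  H = 60 × 1.3245… = 79.473…° → H = 79.5°
= HSL(79.5°, 64.0%, 34.9%)


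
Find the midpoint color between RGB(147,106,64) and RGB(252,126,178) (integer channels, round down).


Midpoint: each channel = ⌊(C₁+C₂)/2⌋
R: ⌊(147+252)/2⌋ = 199
G: ⌊(106+126)/2⌋ = 116
B: ⌊(64+178)/2⌋ = 121
= RGB(199, 116, 121)


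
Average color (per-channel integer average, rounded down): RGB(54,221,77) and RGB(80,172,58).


Midpoint: each channel = ⌊(C₁+C₂)/2⌋
R: ⌊(54+80)/2⌋ = 67
G: ⌊(221+172)/2⌋ = 196
B: ⌊(77+58)/2⌋ = 67
= RGB(67, 196, 67)


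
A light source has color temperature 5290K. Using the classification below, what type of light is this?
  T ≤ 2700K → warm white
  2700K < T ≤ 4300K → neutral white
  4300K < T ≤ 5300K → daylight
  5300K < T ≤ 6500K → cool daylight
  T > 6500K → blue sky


Temperature: 5290K
4300K < 5290K ≤ 5300K → daylight
Classification: daylight


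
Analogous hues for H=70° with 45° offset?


Base hue: 70°
Left analog: (70 - 45) mod 360 = 25°
Right analog: (70 + 45) mod 360 = 115°
Analogous hues = 25° and 115°


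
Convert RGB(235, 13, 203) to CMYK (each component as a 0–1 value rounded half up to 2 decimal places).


R'=235/255≈0.9216, G'=13/255≈0.0510, B'=203/255≈0.7961
K = 1 - max(R',G',B') = 1 - 235/255 = 20/255 = 0.07843… → 0.08
(1-R'-K)/(1-K) simplifies to (max-R)/max with max = 235:
C = (235-235)/235 = 0/235 = 0 → 0.00
M = (235-13)/235 = 222/235 = 0.94468… → 0.94
Y = (235-203)/235 = 32/235 = 0.13617… → 0.14
= CMYK(0.00, 0.94, 0.14, 0.08)


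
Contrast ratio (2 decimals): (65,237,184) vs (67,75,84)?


Linearize each sRGB channel c=v/255: c/12.92 if c ≤ 0.04045 else ((c+0.055)/1.055)^2.4
L = 0.2126×R_lin + 0.7152×G_lin + 0.0722×B_lin
Color 1 (65,237,184):
  R=65: 65/255≈0.2549 > 0.04045 → ((0.2549+0.055)/1.055)^2.4 ≈ 0.05286
  G=237: 237/255≈0.9294 > 0.04045 → ((0.9294+0.055)/1.055)^2.4 ≈ 0.84687
  B=184: 184/255≈0.7216 > 0.04045 → ((0.7216+0.055)/1.055)^2.4 ≈ 0.47932
  L1 = 0.2126×0.05286 + 0.7152×0.84687 + 0.0722×0.47932 ≈ 0.65153
Color 2 (67,75,84):
  R=67: 67/255≈0.2627 > 0.04045 → ((0.2627+0.055)/1.055)^2.4 ≈ 0.05613
  G=75: 75/255≈0.2941 > 0.04045 → ((0.2941+0.055)/1.055)^2.4 ≈ 0.07036
  B=84: 84/255≈0.3294 > 0.04045 → ((0.3294+0.055)/1.055)^2.4 ≈ 0.08866
  L2 = 0.2126×0.05613 + 0.7152×0.07036 + 0.0722×0.08866 ≈ 0.06866
Lighter = 0.65153, Darker = 0.06866
Ratio = (L_lighter + 0.05) / (L_darker + 0.05)
Ratio = (0.65153 + 0.05) / (0.06866 + 0.05) = 0.70153 / 0.11866 ≈ 5.9123
Ratio ≈ 5.91:1


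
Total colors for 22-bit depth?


Colors = 2^bits = 2^22
= 4,194,304 colors


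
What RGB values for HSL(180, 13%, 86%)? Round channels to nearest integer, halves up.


H=180°, S=0.13, L=0.86
C = (1-|2L-1|)×S = (1-|0.72|)×0.13 = 0.0364
H' = H/60 = 180/60 ≈ 3.0000; X = C×(1-|H' mod 2 - 1|) = 0.0364
m = L - C/2 = 0.86 - 0.0182 = 0.8418
Sector ⌊H'⌋ = 3 → (R',G',B') = (0.0, 0.0364, 0.0364)
RGB = ((R'+m)×255, (G'+m)×255, (B'+m)×255) = (214.659, 223.941, 223.941)
Round half up → RGB(215, 224, 224)


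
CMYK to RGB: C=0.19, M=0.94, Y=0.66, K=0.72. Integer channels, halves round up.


R = 255 × (1-C) × (1-K) = 255 × 0.81 × 0.28 = 57.834 → 58
G = 255 × (1-M) × (1-K) = 255 × 0.06 × 0.28 = 4.284 → 4
B = 255 × (1-Y) × (1-K) = 255 × 0.34 × 0.28 = 24.276 → 24
= RGB(58, 4, 24)


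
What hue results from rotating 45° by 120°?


New hue = (H + rotation) mod 360
New hue = (45 + 120) mod 360
= 165 mod 360
= 165°
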